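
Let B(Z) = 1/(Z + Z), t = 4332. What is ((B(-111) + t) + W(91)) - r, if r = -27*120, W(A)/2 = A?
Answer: 1721387/222 ≈ 7754.0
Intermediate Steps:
B(Z) = 1/(2*Z)
W(A) = 2*A
r = -3240
((B(-111) + t) + W(91)) - r = (((½)/(-111) + 4332) + 2*91) - 1*(-3240) = (((½)*(-1/111) + 4332) + 182) + 3240 = ((-1/222 + 4332) + 182) + 3240 = (961703/222 + 182) + 3240 = 1002107/222 + 3240 = 1721387/222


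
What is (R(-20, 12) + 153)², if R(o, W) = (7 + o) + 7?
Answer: 21609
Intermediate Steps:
R(o, W) = 14 + o
(R(-20, 12) + 153)² = ((14 - 20) + 153)² = (-6 + 153)² = 147² = 21609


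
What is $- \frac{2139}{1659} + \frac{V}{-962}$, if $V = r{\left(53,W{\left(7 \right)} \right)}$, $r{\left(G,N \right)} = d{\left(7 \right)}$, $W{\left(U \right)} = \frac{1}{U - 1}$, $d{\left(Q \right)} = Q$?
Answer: $- \frac{689777}{531986} \approx -1.2966$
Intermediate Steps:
$W{\left(U \right)} = \frac{1}{-1 + U}$
$r{\left(G,N \right)} = 7$
$V = 7$
$- \frac{2139}{1659} + \frac{V}{-962} = - \frac{2139}{1659} + \frac{7}{-962} = \left(-2139\right) \frac{1}{1659} + 7 \left(- \frac{1}{962}\right) = - \frac{713}{553} - \frac{7}{962} = - \frac{689777}{531986}$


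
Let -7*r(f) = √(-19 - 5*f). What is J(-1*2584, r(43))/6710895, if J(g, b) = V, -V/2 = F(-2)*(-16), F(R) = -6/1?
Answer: -64/2236965 ≈ -2.8610e-5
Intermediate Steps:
F(R) = -6 (F(R) = -6*1 = -6)
r(f) = -√(-19 - 5*f)/7
V = -192 (V = -(-12)*(-16) = -2*96 = -192)
J(g, b) = -192
J(-1*2584, r(43))/6710895 = -192/6710895 = -192*1/6710895 = -64/2236965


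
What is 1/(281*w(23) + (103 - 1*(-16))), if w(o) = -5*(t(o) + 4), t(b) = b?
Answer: -1/37816 ≈ -2.6444e-5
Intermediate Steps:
w(o) = -20 - 5*o (w(o) = -5*(o + 4) = -5*(4 + o) = -20 - 5*o)
1/(281*w(23) + (103 - 1*(-16))) = 1/(281*(-20 - 5*23) + (103 - 1*(-16))) = 1/(281*(-20 - 115) + (103 + 16)) = 1/(281*(-135) + 119) = 1/(-37935 + 119) = 1/(-37816) = -1/37816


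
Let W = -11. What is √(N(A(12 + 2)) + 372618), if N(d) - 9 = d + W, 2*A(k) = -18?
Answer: √372607 ≈ 610.42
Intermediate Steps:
A(k) = -9 (A(k) = (½)*(-18) = -9)
N(d) = -2 + d (N(d) = 9 + (d - 11) = 9 + (-11 + d) = -2 + d)
√(N(A(12 + 2)) + 372618) = √((-2 - 9) + 372618) = √(-11 + 372618) = √372607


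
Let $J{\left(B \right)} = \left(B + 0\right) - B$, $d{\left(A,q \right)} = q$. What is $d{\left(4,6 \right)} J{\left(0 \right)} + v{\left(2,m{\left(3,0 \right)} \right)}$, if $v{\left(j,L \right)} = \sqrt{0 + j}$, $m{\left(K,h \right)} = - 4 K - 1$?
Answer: $\sqrt{2} \approx 1.4142$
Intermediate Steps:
$J{\left(B \right)} = 0$ ($J{\left(B \right)} = B - B = 0$)
$m{\left(K,h \right)} = -1 - 4 K$
$v{\left(j,L \right)} = \sqrt{j}$
$d{\left(4,6 \right)} J{\left(0 \right)} + v{\left(2,m{\left(3,0 \right)} \right)} = 6 \cdot 0 + \sqrt{2} = 0 + \sqrt{2} = \sqrt{2}$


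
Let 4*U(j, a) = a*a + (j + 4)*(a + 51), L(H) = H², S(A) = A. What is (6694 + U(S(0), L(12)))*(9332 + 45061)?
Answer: 656686689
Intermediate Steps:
U(j, a) = a²/4 + (4 + j)*(51 + a)/4 (U(j, a) = (a*a + (j + 4)*(a + 51))/4 = (a² + (4 + j)*(51 + a))/4 = a²/4 + (4 + j)*(51 + a)/4)
(6694 + U(S(0), L(12)))*(9332 + 45061) = (6694 + (51 + 12² + (12²)²/4 + (51/4)*0 + (¼)*12²*0))*(9332 + 45061) = (6694 + (51 + 144 + (¼)*144² + 0 + (¼)*144*0))*54393 = (6694 + (51 + 144 + (¼)*20736 + 0 + 0))*54393 = (6694 + (51 + 144 + 5184 + 0 + 0))*54393 = (6694 + 5379)*54393 = 12073*54393 = 656686689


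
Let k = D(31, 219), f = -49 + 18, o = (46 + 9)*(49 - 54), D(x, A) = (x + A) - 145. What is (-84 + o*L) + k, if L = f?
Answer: 8546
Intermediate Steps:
D(x, A) = -145 + A + x (D(x, A) = (A + x) - 145 = -145 + A + x)
o = -275 (o = 55*(-5) = -275)
f = -31
k = 105 (k = -145 + 219 + 31 = 105)
L = -31
(-84 + o*L) + k = (-84 - 275*(-31)) + 105 = (-84 + 8525) + 105 = 8441 + 105 = 8546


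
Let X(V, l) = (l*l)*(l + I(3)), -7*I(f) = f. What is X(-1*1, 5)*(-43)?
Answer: -34400/7 ≈ -4914.3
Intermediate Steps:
I(f) = -f/7
X(V, l) = l²*(-3/7 + l) (X(V, l) = (l*l)*(l - ⅐*3) = l²*(l - 3/7) = l²*(-3/7 + l))
X(-1*1, 5)*(-43) = (5²*(-3/7 + 5))*(-43) = (25*(32/7))*(-43) = (800/7)*(-43) = -34400/7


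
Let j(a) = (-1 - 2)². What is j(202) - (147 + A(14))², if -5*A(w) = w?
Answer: -519616/25 ≈ -20785.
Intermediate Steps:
A(w) = -w/5
j(a) = 9 (j(a) = (-3)² = 9)
j(202) - (147 + A(14))² = 9 - (147 - ⅕*14)² = 9 - (147 - 14/5)² = 9 - (721/5)² = 9 - 1*519841/25 = 9 - 519841/25 = -519616/25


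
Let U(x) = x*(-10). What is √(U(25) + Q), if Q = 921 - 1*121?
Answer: 5*√22 ≈ 23.452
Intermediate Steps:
U(x) = -10*x
Q = 800 (Q = 921 - 121 = 800)
√(U(25) + Q) = √(-10*25 + 800) = √(-250 + 800) = √550 = 5*√22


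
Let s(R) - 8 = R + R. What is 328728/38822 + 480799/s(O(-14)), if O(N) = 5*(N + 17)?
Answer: 9339035221/737618 ≈ 12661.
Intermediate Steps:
O(N) = 85 + 5*N (O(N) = 5*(17 + N) = 85 + 5*N)
s(R) = 8 + 2*R (s(R) = 8 + (R + R) = 8 + 2*R)
328728/38822 + 480799/s(O(-14)) = 328728/38822 + 480799/(8 + 2*(85 + 5*(-14))) = 328728*(1/38822) + 480799/(8 + 2*(85 - 70)) = 164364/19411 + 480799/(8 + 2*15) = 164364/19411 + 480799/(8 + 30) = 164364/19411 + 480799/38 = 9339035221/737618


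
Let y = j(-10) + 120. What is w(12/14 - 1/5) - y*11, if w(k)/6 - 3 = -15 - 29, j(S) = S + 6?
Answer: -1522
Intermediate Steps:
j(S) = 6 + S
y = 116 (y = (6 - 10) + 120 = -4 + 120 = 116)
w(k) = -246 (w(k) = 18 + 6*(-15 - 29) = 18 + 6*(-44) = 18 - 264 = -246)
w(12/14 - 1/5) - y*11 = -246 - 116*11 = -246 - 1*1276 = -246 - 1276 = -1522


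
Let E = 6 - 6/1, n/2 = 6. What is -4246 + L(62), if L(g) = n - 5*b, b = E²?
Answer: -4234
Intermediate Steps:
n = 12 (n = 2*6 = 12)
E = 0 (E = 6 - 6 = 0)
b = 0 (b = 0² = 0)
L(g) = 12 (L(g) = 12 - 5*0 = 12 + 0 = 12)
-4246 + L(62) = -4246 + 12 = -4234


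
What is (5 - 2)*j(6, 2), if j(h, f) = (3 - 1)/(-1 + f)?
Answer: 6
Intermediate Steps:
j(h, f) = 2/(-1 + f)
(5 - 2)*j(6, 2) = (5 - 2)*(2/(-1 + 2)) = 3*(2/1) = 3*(2*1) = 3*2 = 6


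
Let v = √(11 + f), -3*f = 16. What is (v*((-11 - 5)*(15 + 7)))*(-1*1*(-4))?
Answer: -1408*√51/3 ≈ -3351.7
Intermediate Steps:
f = -16/3 (f = -⅓*16 = -16/3 ≈ -5.3333)
v = √51/3 (v = √(11 - 16/3) = √(17/3) = √51/3 ≈ 2.3805)
(v*((-11 - 5)*(15 + 7)))*(-1*1*(-4)) = ((√51/3)*((-11 - 5)*(15 + 7)))*(-1*1*(-4)) = ((√51/3)*(-16*22))*(-1*(-4)) = ((√51/3)*(-352))*4 = -352*√51/3*4 = -1408*√51/3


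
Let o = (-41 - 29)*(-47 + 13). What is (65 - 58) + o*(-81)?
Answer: -192773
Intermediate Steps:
o = 2380 (o = -70*(-34) = 2380)
(65 - 58) + o*(-81) = (65 - 58) + 2380*(-81) = 7 - 192780 = -192773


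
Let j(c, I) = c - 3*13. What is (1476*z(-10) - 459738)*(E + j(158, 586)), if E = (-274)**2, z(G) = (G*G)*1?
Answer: -23471216910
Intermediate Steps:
z(G) = G**2 (z(G) = G**2*1 = G**2)
E = 75076
j(c, I) = -39 + c (j(c, I) = c - 39 = -39 + c)
(1476*z(-10) - 459738)*(E + j(158, 586)) = (1476*(-10)**2 - 459738)*(75076 + (-39 + 158)) = (1476*100 - 459738)*(75076 + 119) = (147600 - 459738)*75195 = -312138*75195 = -23471216910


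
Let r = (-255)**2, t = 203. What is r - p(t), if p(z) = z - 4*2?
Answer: 64830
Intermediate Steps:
p(z) = -8 + z (p(z) = z - 8 = -8 + z)
r = 65025
r - p(t) = 65025 - (-8 + 203) = 65025 - 1*195 = 65025 - 195 = 64830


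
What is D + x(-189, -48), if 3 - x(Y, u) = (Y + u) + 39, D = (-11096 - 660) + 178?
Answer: -11377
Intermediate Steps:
D = -11578 (D = -11756 + 178 = -11578)
x(Y, u) = -36 - Y - u (x(Y, u) = 3 - ((Y + u) + 39) = 3 - (39 + Y + u) = 3 + (-39 - Y - u) = -36 - Y - u)
D + x(-189, -48) = -11578 + (-36 - 1*(-189) - 1*(-48)) = -11578 + (-36 + 189 + 48) = -11578 + 201 = -11377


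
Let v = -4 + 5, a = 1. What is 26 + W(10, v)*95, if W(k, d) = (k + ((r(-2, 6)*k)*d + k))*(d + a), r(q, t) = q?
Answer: 26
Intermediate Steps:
v = 1
W(k, d) = (1 + d)*(2*k - 2*d*k) (W(k, d) = (k + ((-2*k)*d + k))*(d + 1) = (k + (-2*d*k + k))*(1 + d) = (k + (k - 2*d*k))*(1 + d) = (2*k - 2*d*k)*(1 + d) = (1 + d)*(2*k - 2*d*k))
26 + W(10, v)*95 = 26 + (2*10*(1 - 1*1²))*95 = 26 + (2*10*(1 - 1*1))*95 = 26 + (2*10*(1 - 1))*95 = 26 + (2*10*0)*95 = 26 + 0*95 = 26 + 0 = 26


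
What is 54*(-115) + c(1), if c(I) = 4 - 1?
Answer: -6207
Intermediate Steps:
c(I) = 3
54*(-115) + c(1) = 54*(-115) + 3 = -6210 + 3 = -6207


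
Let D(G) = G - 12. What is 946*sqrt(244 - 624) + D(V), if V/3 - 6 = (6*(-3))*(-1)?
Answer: 60 + 1892*I*sqrt(95) ≈ 60.0 + 18441.0*I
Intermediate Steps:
V = 72 (V = 18 + 3*((6*(-3))*(-1)) = 18 + 3*(-18*(-1)) = 18 + 3*18 = 18 + 54 = 72)
D(G) = -12 + G
946*sqrt(244 - 624) + D(V) = 946*sqrt(244 - 624) + (-12 + 72) = 946*sqrt(-380) + 60 = 946*(2*I*sqrt(95)) + 60 = 1892*I*sqrt(95) + 60 = 60 + 1892*I*sqrt(95)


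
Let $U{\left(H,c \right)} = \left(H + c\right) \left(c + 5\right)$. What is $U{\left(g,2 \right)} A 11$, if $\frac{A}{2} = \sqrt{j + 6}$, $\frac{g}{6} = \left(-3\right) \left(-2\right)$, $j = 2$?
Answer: $11704 \sqrt{2} \approx 16552.0$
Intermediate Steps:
$g = 36$ ($g = 6 \left(\left(-3\right) \left(-2\right)\right) = 6 \cdot 6 = 36$)
$U{\left(H,c \right)} = \left(5 + c\right) \left(H + c\right)$ ($U{\left(H,c \right)} = \left(H + c\right) \left(5 + c\right) = \left(5 + c\right) \left(H + c\right)$)
$A = 4 \sqrt{2}$ ($A = 2 \sqrt{2 + 6} = 2 \sqrt{8} = 2 \cdot 2 \sqrt{2} = 4 \sqrt{2} \approx 5.6569$)
$U{\left(g,2 \right)} A 11 = \left(2^{2} + 5 \cdot 36 + 5 \cdot 2 + 36 \cdot 2\right) 4 \sqrt{2} \cdot 11 = \left(4 + 180 + 10 + 72\right) 4 \sqrt{2} \cdot 11 = 266 \cdot 4 \sqrt{2} \cdot 11 = 1064 \sqrt{2} \cdot 11 = 11704 \sqrt{2}$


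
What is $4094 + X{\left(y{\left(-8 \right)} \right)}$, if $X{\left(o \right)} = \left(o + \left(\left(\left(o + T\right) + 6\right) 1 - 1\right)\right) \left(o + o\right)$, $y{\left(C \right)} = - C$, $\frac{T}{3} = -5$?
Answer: $4190$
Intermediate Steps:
$T = -15$ ($T = 3 \left(-5\right) = -15$)
$X{\left(o \right)} = 2 o \left(-10 + 2 o\right)$ ($X{\left(o \right)} = \left(o + \left(\left(\left(o - 15\right) + 6\right) 1 - 1\right)\right) \left(o + o\right) = \left(o + \left(\left(\left(-15 + o\right) + 6\right) 1 - 1\right)\right) 2 o = \left(o + \left(\left(-9 + o\right) 1 - 1\right)\right) 2 o = \left(o + \left(\left(-9 + o\right) - 1\right)\right) 2 o = \left(o + \left(-10 + o\right)\right) 2 o = \left(-10 + 2 o\right) 2 o = 2 o \left(-10 + 2 o\right)$)
$4094 + X{\left(y{\left(-8 \right)} \right)} = 4094 + 4 \left(\left(-1\right) \left(-8\right)\right) \left(-5 - -8\right) = 4094 + 4 \cdot 8 \left(-5 + 8\right) = 4094 + 4 \cdot 8 \cdot 3 = 4094 + 96 = 4190$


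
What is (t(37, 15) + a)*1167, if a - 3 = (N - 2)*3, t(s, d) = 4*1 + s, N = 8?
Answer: 72354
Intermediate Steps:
t(s, d) = 4 + s
a = 21 (a = 3 + (8 - 2)*3 = 3 + 6*3 = 3 + 18 = 21)
(t(37, 15) + a)*1167 = ((4 + 37) + 21)*1167 = (41 + 21)*1167 = 62*1167 = 72354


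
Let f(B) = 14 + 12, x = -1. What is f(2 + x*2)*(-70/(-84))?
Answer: 65/3 ≈ 21.667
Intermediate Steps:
f(B) = 26
f(2 + x*2)*(-70/(-84)) = 26*(-70/(-84)) = 26*(-70*(-1/84)) = 26*(⅚) = 65/3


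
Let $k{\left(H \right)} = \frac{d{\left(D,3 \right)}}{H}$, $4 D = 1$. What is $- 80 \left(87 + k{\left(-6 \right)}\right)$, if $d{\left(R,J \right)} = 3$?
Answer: $-6920$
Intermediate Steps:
$D = \frac{1}{4}$ ($D = \frac{1}{4} \cdot 1 = \frac{1}{4} \approx 0.25$)
$k{\left(H \right)} = \frac{3}{H}$
$- 80 \left(87 + k{\left(-6 \right)}\right) = - 80 \left(87 + \frac{3}{-6}\right) = - 80 \left(87 + 3 \left(- \frac{1}{6}\right)\right) = - 80 \left(87 - \frac{1}{2}\right) = \left(-80\right) \frac{173}{2} = -6920$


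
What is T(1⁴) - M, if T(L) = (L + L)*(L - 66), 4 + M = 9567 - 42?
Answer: -9651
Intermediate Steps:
M = 9521 (M = -4 + (9567 - 42) = -4 + 9525 = 9521)
T(L) = 2*L*(-66 + L) (T(L) = (2*L)*(-66 + L) = 2*L*(-66 + L))
T(1⁴) - M = 2*1⁴*(-66 + 1⁴) - 1*9521 = 2*1*(-66 + 1) - 9521 = 2*1*(-65) - 9521 = -130 - 9521 = -9651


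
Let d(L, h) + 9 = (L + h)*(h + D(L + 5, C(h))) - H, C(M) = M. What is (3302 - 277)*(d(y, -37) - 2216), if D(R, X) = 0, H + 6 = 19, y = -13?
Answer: -1173700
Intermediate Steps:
H = 13 (H = -6 + 19 = 13)
d(L, h) = -22 + h*(L + h) (d(L, h) = -9 + ((L + h)*(h + 0) - 1*13) = -9 + ((L + h)*h - 13) = -9 + (h*(L + h) - 13) = -9 + (-13 + h*(L + h)) = -22 + h*(L + h))
(3302 - 277)*(d(y, -37) - 2216) = (3302 - 277)*((-22 + (-37)² - 13*(-37)) - 2216) = 3025*((-22 + 1369 + 481) - 2216) = 3025*(1828 - 2216) = 3025*(-388) = -1173700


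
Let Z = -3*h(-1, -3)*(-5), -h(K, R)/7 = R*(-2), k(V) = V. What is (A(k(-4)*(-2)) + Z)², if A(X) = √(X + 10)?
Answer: 396918 - 3780*√2 ≈ 3.9157e+5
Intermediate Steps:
h(K, R) = 14*R (h(K, R) = -7*R*(-2) = -(-14)*R = 14*R)
A(X) = √(10 + X)
Z = -630 (Z = -42*(-3)*(-5) = -3*(-42)*(-5) = 126*(-5) = -630)
(A(k(-4)*(-2)) + Z)² = (√(10 - 4*(-2)) - 630)² = (√(10 + 8) - 630)² = (√18 - 630)² = (3*√2 - 630)² = (-630 + 3*√2)²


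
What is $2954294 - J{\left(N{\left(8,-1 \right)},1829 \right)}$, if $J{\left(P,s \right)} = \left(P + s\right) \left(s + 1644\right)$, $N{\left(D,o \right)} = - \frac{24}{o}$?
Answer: $-3481175$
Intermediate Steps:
$J{\left(P,s \right)} = \left(1644 + s\right) \left(P + s\right)$ ($J{\left(P,s \right)} = \left(P + s\right) \left(1644 + s\right) = \left(1644 + s\right) \left(P + s\right)$)
$2954294 - J{\left(N{\left(8,-1 \right)},1829 \right)} = 2954294 - \left(1829^{2} + 1644 \left(- \frac{24}{-1}\right) + 1644 \cdot 1829 + - \frac{24}{-1} \cdot 1829\right) = 2954294 - \left(3345241 + 1644 \left(\left(-24\right) \left(-1\right)\right) + 3006876 + \left(-24\right) \left(-1\right) 1829\right) = 2954294 - \left(3345241 + 1644 \cdot 24 + 3006876 + 24 \cdot 1829\right) = 2954294 - \left(3345241 + 39456 + 3006876 + 43896\right) = 2954294 - 6435469 = -3481175$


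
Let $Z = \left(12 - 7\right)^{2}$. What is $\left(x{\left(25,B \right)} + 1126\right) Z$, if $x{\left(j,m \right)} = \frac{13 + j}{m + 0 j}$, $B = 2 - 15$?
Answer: $\frac{365000}{13} \approx 28077.0$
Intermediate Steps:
$B = -13$ ($B = 2 - 15 = -13$)
$x{\left(j,m \right)} = \frac{13 + j}{m}$ ($x{\left(j,m \right)} = \frac{13 + j}{m + 0} = \frac{13 + j}{m}$)
$Z = 25$ ($Z = 5^{2} = 25$)
$\left(x{\left(25,B \right)} + 1126\right) Z = \left(\frac{13 + 25}{-13} + 1126\right) 25 = \left(\left(- \frac{1}{13}\right) 38 + 1126\right) 25 = \left(- \frac{38}{13} + 1126\right) 25 = \frac{14600}{13} \cdot 25 = \frac{365000}{13}$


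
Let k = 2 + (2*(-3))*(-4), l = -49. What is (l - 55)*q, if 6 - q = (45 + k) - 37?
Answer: 2912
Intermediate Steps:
k = 26 (k = 2 - 6*(-4) = 2 + 24 = 26)
q = -28 (q = 6 - ((45 + 26) - 37) = 6 - (71 - 37) = 6 - 1*34 = 6 - 34 = -28)
(l - 55)*q = (-49 - 55)*(-28) = -104*(-28) = 2912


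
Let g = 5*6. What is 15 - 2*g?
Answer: -45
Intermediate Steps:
g = 30
15 - 2*g = 15 - 2*30 = 15 - 60 = -45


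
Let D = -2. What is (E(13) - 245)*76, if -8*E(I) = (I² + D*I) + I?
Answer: -20102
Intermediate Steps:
E(I) = -I²/8 + I/8 (E(I) = -((I² - 2*I) + I)/8 = -(I² - I)/8 = -I²/8 + I/8)
(E(13) - 245)*76 = ((⅛)*13*(1 - 1*13) - 245)*76 = ((⅛)*13*(1 - 13) - 245)*76 = ((⅛)*13*(-12) - 245)*76 = (-39/2 - 245)*76 = -529/2*76 = -20102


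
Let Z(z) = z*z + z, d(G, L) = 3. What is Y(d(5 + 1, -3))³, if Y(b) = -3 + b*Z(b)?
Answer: 35937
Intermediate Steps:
Z(z) = z + z² (Z(z) = z² + z = z + z²)
Y(b) = -3 + b²*(1 + b) (Y(b) = -3 + b*(b*(1 + b)) = -3 + b²*(1 + b))
Y(d(5 + 1, -3))³ = (-3 + 3²*(1 + 3))³ = (-3 + 9*4)³ = (-3 + 36)³ = 33³ = 35937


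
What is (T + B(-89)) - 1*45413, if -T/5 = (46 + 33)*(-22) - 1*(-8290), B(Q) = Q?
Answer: -78262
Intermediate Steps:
T = -32760 (T = -5*((46 + 33)*(-22) - 1*(-8290)) = -5*(79*(-22) + 8290) = -5*(-1738 + 8290) = -5*6552 = -32760)
(T + B(-89)) - 1*45413 = (-32760 - 89) - 1*45413 = -32849 - 45413 = -78262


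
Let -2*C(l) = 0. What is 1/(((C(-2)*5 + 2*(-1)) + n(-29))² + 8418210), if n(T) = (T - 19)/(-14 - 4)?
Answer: 9/75763894 ≈ 1.1879e-7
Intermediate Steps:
C(l) = 0 (C(l) = -½*0 = 0)
n(T) = 19/18 - T/18 (n(T) = (-19 + T)/(-18) = (-19 + T)*(-1/18) = 19/18 - T/18)
1/(((C(-2)*5 + 2*(-1)) + n(-29))² + 8418210) = 1/(((0*5 + 2*(-1)) + (19/18 - 1/18*(-29)))² + 8418210) = 1/(((0 - 2) + (19/18 + 29/18))² + 8418210) = 1/((-2 + 8/3)² + 8418210) = 1/((⅔)² + 8418210) = 1/(4/9 + 8418210) = 1/(75763894/9) = 9/75763894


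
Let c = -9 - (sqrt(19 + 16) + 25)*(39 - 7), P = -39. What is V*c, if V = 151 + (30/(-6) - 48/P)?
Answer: -1548426/13 - 61248*sqrt(35)/13 ≈ -1.4698e+5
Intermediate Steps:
c = -809 - 32*sqrt(35) (c = -9 - (sqrt(35) + 25)*32 = -9 - (25 + sqrt(35))*32 = -9 - (800 + 32*sqrt(35)) = -9 + (-800 - 32*sqrt(35)) = -809 - 32*sqrt(35) ≈ -998.31)
V = 1914/13 (V = 151 + (30/(-6) - 48/(-39)) = 151 + (30*(-1/6) - 48*(-1/39)) = 151 + (-5 + 16/13) = 151 - 49/13 = 1914/13 ≈ 147.23)
V*c = 1914*(-809 - 32*sqrt(35))/13 = -1548426/13 - 61248*sqrt(35)/13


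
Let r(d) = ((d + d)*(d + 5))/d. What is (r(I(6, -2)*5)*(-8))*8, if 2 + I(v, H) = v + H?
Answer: -1920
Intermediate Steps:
I(v, H) = -2 + H + v (I(v, H) = -2 + (v + H) = -2 + (H + v) = -2 + H + v)
r(d) = 10 + 2*d (r(d) = ((2*d)*(5 + d))/d = (2*d*(5 + d))/d = 10 + 2*d)
(r(I(6, -2)*5)*(-8))*8 = ((10 + 2*((-2 - 2 + 6)*5))*(-8))*8 = ((10 + 2*(2*5))*(-8))*8 = ((10 + 2*10)*(-8))*8 = ((10 + 20)*(-8))*8 = (30*(-8))*8 = -240*8 = -1920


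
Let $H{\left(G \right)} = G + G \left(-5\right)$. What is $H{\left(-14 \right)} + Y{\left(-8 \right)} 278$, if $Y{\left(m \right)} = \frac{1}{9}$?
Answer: $\frac{782}{9} \approx 86.889$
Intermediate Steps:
$H{\left(G \right)} = - 4 G$ ($H{\left(G \right)} = G - 5 G = - 4 G$)
$Y{\left(m \right)} = \frac{1}{9}$
$H{\left(-14 \right)} + Y{\left(-8 \right)} 278 = \left(-4\right) \left(-14\right) + \frac{1}{9} \cdot 278 = 56 + \frac{278}{9} = \frac{782}{9}$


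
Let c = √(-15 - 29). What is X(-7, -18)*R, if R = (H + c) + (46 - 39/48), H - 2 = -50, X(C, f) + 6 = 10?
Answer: -45/4 + 8*I*√11 ≈ -11.25 + 26.533*I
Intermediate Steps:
X(C, f) = 4 (X(C, f) = -6 + 10 = 4)
c = 2*I*√11 (c = √(-44) = 2*I*√11 ≈ 6.6332*I)
H = -48 (H = 2 - 50 = -48)
R = -45/16 + 2*I*√11 (R = (-48 + 2*I*√11) + (46 - 39/48) = (-48 + 2*I*√11) + (46 - 1*13/16) = (-48 + 2*I*√11) + (46 - 13/16) = (-48 + 2*I*√11) + 723/16 = -45/16 + 2*I*√11 ≈ -2.8125 + 6.6332*I)
X(-7, -18)*R = 4*(-45/16 + 2*I*√11) = -45/4 + 8*I*√11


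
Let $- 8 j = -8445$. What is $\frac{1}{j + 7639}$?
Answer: $\frac{8}{69557} \approx 0.00011501$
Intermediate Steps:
$j = \frac{8445}{8}$ ($j = \left(- \frac{1}{8}\right) \left(-8445\right) = \frac{8445}{8} \approx 1055.6$)
$\frac{1}{j + 7639} = \frac{1}{\frac{8445}{8} + 7639} = \frac{1}{\frac{69557}{8}} = \frac{8}{69557}$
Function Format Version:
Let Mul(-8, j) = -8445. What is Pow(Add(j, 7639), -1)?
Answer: Rational(8, 69557) ≈ 0.00011501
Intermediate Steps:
j = Rational(8445, 8) (j = Mul(Rational(-1, 8), -8445) = Rational(8445, 8) ≈ 1055.6)
Pow(Add(j, 7639), -1) = Pow(Add(Rational(8445, 8), 7639), -1) = Pow(Rational(69557, 8), -1) = Rational(8, 69557)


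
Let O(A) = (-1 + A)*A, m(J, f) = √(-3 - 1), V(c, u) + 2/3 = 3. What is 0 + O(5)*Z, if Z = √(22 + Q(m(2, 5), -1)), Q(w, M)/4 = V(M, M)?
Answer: 20*√282/3 ≈ 111.95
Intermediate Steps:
V(c, u) = 7/3 (V(c, u) = -⅔ + 3 = 7/3)
m(J, f) = 2*I (m(J, f) = √(-4) = 2*I)
Q(w, M) = 28/3 (Q(w, M) = 4*(7/3) = 28/3)
O(A) = A*(-1 + A)
Z = √282/3 (Z = √(22 + 28/3) = √(94/3) = √282/3 ≈ 5.5976)
0 + O(5)*Z = 0 + (5*(-1 + 5))*(√282/3) = 0 + (5*4)*(√282/3) = 0 + 20*(√282/3) = 0 + 20*√282/3 = 20*√282/3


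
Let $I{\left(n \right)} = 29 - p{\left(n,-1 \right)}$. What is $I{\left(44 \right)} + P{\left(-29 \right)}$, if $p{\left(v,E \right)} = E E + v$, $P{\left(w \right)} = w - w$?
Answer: $-16$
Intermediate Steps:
$P{\left(w \right)} = 0$
$p{\left(v,E \right)} = v + E^{2}$ ($p{\left(v,E \right)} = E^{2} + v = v + E^{2}$)
$I{\left(n \right)} = 28 - n$ ($I{\left(n \right)} = 29 - \left(n + \left(-1\right)^{2}\right) = 29 - \left(n + 1\right) = 29 - \left(1 + n\right) = 28 - n$)
$I{\left(44 \right)} + P{\left(-29 \right)} = \left(28 - 44\right) + 0 = -16 + 0 = -16$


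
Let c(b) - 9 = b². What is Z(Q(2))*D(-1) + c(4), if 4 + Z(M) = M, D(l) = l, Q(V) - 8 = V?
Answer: 19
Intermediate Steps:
Q(V) = 8 + V
c(b) = 9 + b²
Z(M) = -4 + M
Z(Q(2))*D(-1) + c(4) = (-4 + (8 + 2))*(-1) + (9 + 4²) = (-4 + 10)*(-1) + (9 + 16) = 6*(-1) + 25 = -6 + 25 = 19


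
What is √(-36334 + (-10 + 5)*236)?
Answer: I*√37514 ≈ 193.69*I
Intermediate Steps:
√(-36334 + (-10 + 5)*236) = √(-36334 - 5*236) = √(-36334 - 1180) = √(-37514) = I*√37514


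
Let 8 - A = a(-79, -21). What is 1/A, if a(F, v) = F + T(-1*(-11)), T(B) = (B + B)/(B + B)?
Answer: 1/86 ≈ 0.011628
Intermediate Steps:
T(B) = 1 (T(B) = (2*B)/((2*B)) = (2*B)*(1/(2*B)) = 1)
a(F, v) = 1 + F (a(F, v) = F + 1 = 1 + F)
A = 86 (A = 8 - (1 - 79) = 8 - 1*(-78) = 8 + 78 = 86)
1/A = 1/86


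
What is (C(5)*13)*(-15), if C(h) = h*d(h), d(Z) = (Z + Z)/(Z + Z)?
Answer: -975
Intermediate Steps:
d(Z) = 1 (d(Z) = (2*Z)/((2*Z)) = (2*Z)*(1/(2*Z)) = 1)
C(h) = h (C(h) = h*1 = h)
(C(5)*13)*(-15) = (5*13)*(-15) = 65*(-15) = -975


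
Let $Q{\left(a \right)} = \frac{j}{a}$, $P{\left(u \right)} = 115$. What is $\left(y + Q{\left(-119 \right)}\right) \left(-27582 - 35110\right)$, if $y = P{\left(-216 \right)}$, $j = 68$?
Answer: $-7173756$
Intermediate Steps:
$Q{\left(a \right)} = \frac{68}{a}$
$y = 115$
$\left(y + Q{\left(-119 \right)}\right) \left(-27582 - 35110\right) = \left(115 + \frac{68}{-119}\right) \left(-27582 - 35110\right) = \left(115 + 68 \left(- \frac{1}{119}\right)\right) \left(-62692\right) = \left(115 - \frac{4}{7}\right) \left(-62692\right) = \frac{801}{7} \left(-62692\right) = -7173756$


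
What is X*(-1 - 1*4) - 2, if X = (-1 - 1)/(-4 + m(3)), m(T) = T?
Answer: -12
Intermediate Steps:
X = 2 (X = (-1 - 1)/(-4 + 3) = -2/(-1) = -2*(-1) = 2)
X*(-1 - 1*4) - 2 = 2*(-1 - 1*4) - 2 = 2*(-1 - 4) - 2 = 2*(-5) - 2 = -10 - 2 = -12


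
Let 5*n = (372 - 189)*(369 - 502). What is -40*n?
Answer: 194712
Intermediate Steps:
n = -24339/5 (n = ((372 - 189)*(369 - 502))/5 = (183*(-133))/5 = (1/5)*(-24339) = -24339/5 ≈ -4867.8)
-40*n = -40*(-24339/5) = 194712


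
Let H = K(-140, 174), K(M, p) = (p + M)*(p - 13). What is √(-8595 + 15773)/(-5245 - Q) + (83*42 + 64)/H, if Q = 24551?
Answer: 1775/2737 - √7178/29796 ≈ 0.64568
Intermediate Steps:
K(M, p) = (-13 + p)*(M + p) (K(M, p) = (M + p)*(-13 + p) = (-13 + p)*(M + p))
H = 5474 (H = 174² - 13*(-140) - 13*174 - 140*174 = 30276 + 1820 - 2262 - 24360 = 5474)
√(-8595 + 15773)/(-5245 - Q) + (83*42 + 64)/H = √(-8595 + 15773)/(-5245 - 1*24551) + (83*42 + 64)/5474 = √7178/(-5245 - 24551) + (3486 + 64)*(1/5474) = √7178/(-29796) + 3550*(1/5474) = √7178*(-1/29796) + 1775/2737 = -√7178/29796 + 1775/2737 = 1775/2737 - √7178/29796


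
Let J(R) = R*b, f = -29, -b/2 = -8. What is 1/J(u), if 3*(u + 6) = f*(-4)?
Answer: 3/1568 ≈ 0.0019133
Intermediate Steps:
b = 16 (b = -2*(-8) = 16)
u = 98/3 (u = -6 + (-29*(-4))/3 = -6 + (⅓)*116 = -6 + 116/3 = 98/3 ≈ 32.667)
J(R) = 16*R (J(R) = R*16 = 16*R)
1/J(u) = 1/(16*(98/3)) = 1/(1568/3) = 3/1568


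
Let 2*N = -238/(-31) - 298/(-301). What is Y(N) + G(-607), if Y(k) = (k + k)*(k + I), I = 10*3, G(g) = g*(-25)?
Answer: 1347160320543/87067561 ≈ 15473.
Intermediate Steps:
G(g) = -25*g
N = 40438/9331 (N = (-238/(-31) - 298/(-301))/2 = (-238*(-1/31) - 298*(-1/301))/2 = (238/31 + 298/301)/2 = (½)*(80876/9331) = 40438/9331 ≈ 4.3337)
I = 30
Y(k) = 2*k*(30 + k) (Y(k) = (k + k)*(k + 30) = (2*k)*(30 + k) = 2*k*(30 + k))
Y(N) + G(-607) = 2*(40438/9331)*(30 + 40438/9331) - 25*(-607) = 2*(40438/9331)*(320368/9331) + 15175 = 25910082368/87067561 + 15175 = 1347160320543/87067561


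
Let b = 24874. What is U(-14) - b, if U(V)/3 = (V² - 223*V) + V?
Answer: -14962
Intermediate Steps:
U(V) = -666*V + 3*V² (U(V) = 3*((V² - 223*V) + V) = 3*(V² - 222*V) = -666*V + 3*V²)
U(-14) - b = 3*(-14)*(-222 - 14) - 1*24874 = 3*(-14)*(-236) - 24874 = 9912 - 24874 = -14962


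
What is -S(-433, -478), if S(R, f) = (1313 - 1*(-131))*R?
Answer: 625252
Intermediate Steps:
S(R, f) = 1444*R (S(R, f) = (1313 + 131)*R = 1444*R)
-S(-433, -478) = -1444*(-433) = -1*(-625252) = 625252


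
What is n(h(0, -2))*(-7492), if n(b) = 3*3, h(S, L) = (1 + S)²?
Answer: -67428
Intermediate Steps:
n(b) = 9
n(h(0, -2))*(-7492) = 9*(-7492) = -67428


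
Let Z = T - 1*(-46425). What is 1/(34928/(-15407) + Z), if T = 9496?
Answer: 15407/861539919 ≈ 1.7883e-5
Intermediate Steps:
Z = 55921 (Z = 9496 - 1*(-46425) = 9496 + 46425 = 55921)
1/(34928/(-15407) + Z) = 1/(34928/(-15407) + 55921) = 1/(34928*(-1/15407) + 55921) = 1/(-34928/15407 + 55921) = 1/(861539919/15407) = 15407/861539919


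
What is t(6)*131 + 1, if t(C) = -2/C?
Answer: -128/3 ≈ -42.667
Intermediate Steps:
t(6)*131 + 1 = -2/6*131 + 1 = -2*⅙*131 + 1 = -⅓*131 + 1 = -131/3 + 1 = -128/3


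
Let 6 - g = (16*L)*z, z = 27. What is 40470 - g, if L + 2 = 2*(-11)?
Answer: 30096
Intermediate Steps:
L = -24 (L = -2 + 2*(-11) = -2 - 22 = -24)
g = 10374 (g = 6 - 16*(-24)*27 = 6 - (-384)*27 = 6 - 1*(-10368) = 6 + 10368 = 10374)
40470 - g = 40470 - 1*10374 = 40470 - 10374 = 30096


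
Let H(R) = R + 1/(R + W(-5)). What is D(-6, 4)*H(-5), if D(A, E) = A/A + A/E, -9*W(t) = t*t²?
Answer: 391/160 ≈ 2.4437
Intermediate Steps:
W(t) = -t³/9 (W(t) = -t*t²/9 = -t³/9)
D(A, E) = 1 + A/E
H(R) = R + 1/(125/9 + R) (H(R) = R + 1/(R - ⅑*(-5)³) = R + 1/(R - ⅑*(-125)) = R + 1/(R + 125/9) = R + 1/(125/9 + R))
D(-6, 4)*H(-5) = ((-6 + 4)/4)*((9 + 9*(-5)² + 125*(-5))/(125 + 9*(-5))) = ((¼)*(-2))*((9 + 9*25 - 625)/(125 - 45)) = -(9 + 225 - 625)/(2*80) = -(-391)/160 = -½*(-391/80) = 391/160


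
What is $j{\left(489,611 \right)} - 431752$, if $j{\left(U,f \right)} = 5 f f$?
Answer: $1434853$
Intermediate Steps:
$j{\left(U,f \right)} = 5 f^{2}$
$j{\left(489,611 \right)} - 431752 = 5 \cdot 611^{2} - 431752 = 5 \cdot 373321 - 431752 = 1866605 - 431752 = 1434853$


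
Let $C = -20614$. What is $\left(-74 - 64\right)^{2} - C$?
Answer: $39658$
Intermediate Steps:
$\left(-74 - 64\right)^{2} - C = \left(-74 - 64\right)^{2} - -20614 = \left(-138\right)^{2} + 20614 = 19044 + 20614 = 39658$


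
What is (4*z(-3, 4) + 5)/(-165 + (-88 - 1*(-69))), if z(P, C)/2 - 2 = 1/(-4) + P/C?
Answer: -13/184 ≈ -0.070652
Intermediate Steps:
z(P, C) = 7/2 + 2*P/C (z(P, C) = 4 + 2*(1/(-4) + P/C) = 4 + 2*(1*(-¼) + P/C) = 4 + 2*(-¼ + P/C) = 4 + (-½ + 2*P/C) = 7/2 + 2*P/C)
(4*z(-3, 4) + 5)/(-165 + (-88 - 1*(-69))) = (4*(7/2 + 2*(-3)/4) + 5)/(-165 + (-88 - 1*(-69))) = (4*(7/2 + 2*(-3)*(¼)) + 5)/(-165 + (-88 + 69)) = (4*(7/2 - 3/2) + 5)/(-165 - 19) = (4*2 + 5)/(-184) = (8 + 5)*(-1/184) = 13*(-1/184) = -13/184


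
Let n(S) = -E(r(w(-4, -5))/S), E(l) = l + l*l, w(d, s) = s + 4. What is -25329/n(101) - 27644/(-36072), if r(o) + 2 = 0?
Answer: -64724434804/49599 ≈ -1.3050e+6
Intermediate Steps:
w(d, s) = 4 + s
r(o) = -2 (r(o) = -2 + 0 = -2)
E(l) = l + l**2
n(S) = 2*(1 - 2/S)/S (n(S) = -(-2/S)*(1 - 2/S) = -(-2)*(1 - 2/S)/S = 2*(1 - 2/S)/S)
-25329/n(101) - 27644/(-36072) = -25329*10201/(2*(-2 + 101)) - 27644/(-36072) = -25329/(2*(1/10201)*99) - 27644*(-1/36072) = -25329/198/10201 + 6911/9018 = -25329*10201/198 + 6911/9018 = -86127043/66 + 6911/9018 = -64724434804/49599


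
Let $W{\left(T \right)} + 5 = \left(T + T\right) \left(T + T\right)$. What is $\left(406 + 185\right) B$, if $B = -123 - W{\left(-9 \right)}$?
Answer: $-261222$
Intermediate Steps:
$W{\left(T \right)} = -5 + 4 T^{2}$ ($W{\left(T \right)} = -5 + \left(T + T\right) \left(T + T\right) = -5 + 2 T 2 T = -5 + 4 T^{2}$)
$B = -442$ ($B = -123 - \left(-5 + 4 \left(-9\right)^{2}\right) = -123 - \left(-5 + 4 \cdot 81\right) = -123 - \left(-5 + 324\right) = -123 - 319 = -442$)
$\left(406 + 185\right) B = \left(406 + 185\right) \left(-442\right) = 591 \left(-442\right) = -261222$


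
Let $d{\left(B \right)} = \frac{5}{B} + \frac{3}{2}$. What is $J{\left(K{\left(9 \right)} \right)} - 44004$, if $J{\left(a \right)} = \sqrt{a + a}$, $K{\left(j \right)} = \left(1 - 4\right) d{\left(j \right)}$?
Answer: $-44004 + \frac{i \sqrt{111}}{3} \approx -44004.0 + 3.5119 i$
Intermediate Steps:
$d{\left(B \right)} = \frac{3}{2} + \frac{5}{B}$ ($d{\left(B \right)} = \frac{5}{B} + 3 \cdot \frac{1}{2} = \frac{5}{B} + \frac{3}{2} = \frac{3}{2} + \frac{5}{B}$)
$K{\left(j \right)} = - \frac{9}{2} - \frac{15}{j}$ ($K{\left(j \right)} = \left(1 - 4\right) \left(\frac{3}{2} + \frac{5}{j}\right) = - 3 \left(\frac{3}{2} + \frac{5}{j}\right) = - \frac{9}{2} - \frac{15}{j}$)
$J{\left(a \right)} = \sqrt{2} \sqrt{a}$ ($J{\left(a \right)} = \sqrt{2 a} = \sqrt{2} \sqrt{a}$)
$J{\left(K{\left(9 \right)} \right)} - 44004 = \sqrt{2} \sqrt{- \frac{9}{2} - \frac{15}{9}} - 44004 = \sqrt{2} \sqrt{- \frac{9}{2} - \frac{5}{3}} - 44004 = \sqrt{2} \sqrt{- \frac{37}{6}} - 44004 = \sqrt{2} \frac{i \sqrt{222}}{6} - 44004 = \frac{i \sqrt{111}}{3} - 44004 = -44004 + \frac{i \sqrt{111}}{3}$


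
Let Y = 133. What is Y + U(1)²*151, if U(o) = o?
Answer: 284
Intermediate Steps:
Y + U(1)²*151 = 133 + 1²*151 = 133 + 1*151 = 133 + 151 = 284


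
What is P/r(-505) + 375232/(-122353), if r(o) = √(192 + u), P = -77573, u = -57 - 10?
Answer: -34112/11123 - 77573*√5/25 ≈ -6941.4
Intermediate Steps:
u = -67
r(o) = 5*√5 (r(o) = √(192 - 67) = √125 = 5*√5)
P/r(-505) + 375232/(-122353) = -77573*√5/25 + 375232/(-122353) = -77573*√5/25 + 375232*(-1/122353) = -77573*√5/25 - 34112/11123 = -34112/11123 - 77573*√5/25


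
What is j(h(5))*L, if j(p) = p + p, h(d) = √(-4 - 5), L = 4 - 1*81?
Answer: -462*I ≈ -462.0*I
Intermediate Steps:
L = -77 (L = 4 - 81 = -77)
h(d) = 3*I (h(d) = √(-9) = 3*I)
j(p) = 2*p
j(h(5))*L = (2*(3*I))*(-77) = (6*I)*(-77) = -462*I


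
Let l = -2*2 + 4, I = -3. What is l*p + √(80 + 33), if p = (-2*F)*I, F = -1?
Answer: √113 ≈ 10.630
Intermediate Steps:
p = -6 (p = -2*(-1)*(-3) = 2*(-3) = -6)
l = 0 (l = -4 + 4 = 0)
l*p + √(80 + 33) = 0*(-6) + √(80 + 33) = 0 + √113 = √113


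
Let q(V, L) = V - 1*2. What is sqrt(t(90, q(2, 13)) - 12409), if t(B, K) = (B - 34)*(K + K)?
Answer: I*sqrt(12409) ≈ 111.4*I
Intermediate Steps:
q(V, L) = -2 + V (q(V, L) = V - 2 = -2 + V)
t(B, K) = 2*K*(-34 + B) (t(B, K) = (-34 + B)*(2*K) = 2*K*(-34 + B))
sqrt(t(90, q(2, 13)) - 12409) = sqrt(2*(-2 + 2)*(-34 + 90) - 12409) = sqrt(2*0*56 - 12409) = sqrt(0 - 12409) = sqrt(-12409) = I*sqrt(12409)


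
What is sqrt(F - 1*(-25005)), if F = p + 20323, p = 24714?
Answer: sqrt(70042) ≈ 264.65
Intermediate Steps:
F = 45037 (F = 24714 + 20323 = 45037)
sqrt(F - 1*(-25005)) = sqrt(45037 - 1*(-25005)) = sqrt(45037 + 25005) = sqrt(70042)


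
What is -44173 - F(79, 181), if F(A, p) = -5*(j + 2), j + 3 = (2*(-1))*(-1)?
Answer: -44168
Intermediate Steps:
j = -1 (j = -3 + (2*(-1))*(-1) = -3 - 2*(-1) = -3 + 2 = -1)
F(A, p) = -5 (F(A, p) = -5*(-1 + 2) = -5*1 = -5)
-44173 - F(79, 181) = -44173 - 1*(-5) = -44173 + 5 = -44168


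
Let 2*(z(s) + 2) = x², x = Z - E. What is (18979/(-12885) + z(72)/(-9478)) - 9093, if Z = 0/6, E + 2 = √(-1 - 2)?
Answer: -2221307336849/244248060 + I*√3/4739 ≈ -9094.5 + 0.00036549*I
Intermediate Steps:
E = -2 + I*√3 (E = -2 + √(-1 - 2) = -2 + √(-3) = -2 + I*√3 ≈ -2.0 + 1.732*I)
Z = 0 (Z = 0*(⅙) = 0)
x = 2 - I*√3 (x = 0 - (-2 + I*√3) = 0 + (2 - I*√3) = 2 - I*√3 ≈ 2.0 - 1.732*I)
z(s) = -2 + (2 - I*√3)²/2
(18979/(-12885) + z(72)/(-9478)) - 9093 = (18979/(-12885) + (-2 + (2 - I*√3)²/2)/(-9478)) - 9093 = (18979*(-1/12885) + (-2 + (2 - I*√3)²/2)*(-1/9478)) - 9093 = (-18979/12885 + (1/4739 - (2 - I*√3)²/18956)) - 9093 = (-89928596/61062015 - (2 - I*√3)²/18956) - 9093 = -555326830991/61062015 - (2 - I*√3)²/18956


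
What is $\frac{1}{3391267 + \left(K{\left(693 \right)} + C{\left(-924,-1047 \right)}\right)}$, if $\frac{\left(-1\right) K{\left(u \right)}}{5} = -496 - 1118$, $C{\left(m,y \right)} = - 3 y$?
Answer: $\frac{1}{3402478} \approx 2.939 \cdot 10^{-7}$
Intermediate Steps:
$K{\left(u \right)} = 8070$ ($K{\left(u \right)} = - 5 \left(-496 - 1118\right) = \left(-5\right) \left(-1614\right) = 8070$)
$\frac{1}{3391267 + \left(K{\left(693 \right)} + C{\left(-924,-1047 \right)}\right)} = \frac{1}{3391267 + \left(8070 - -3141\right)} = \frac{1}{3391267 + \left(8070 + 3141\right)} = \frac{1}{3391267 + 11211} = \frac{1}{3402478}$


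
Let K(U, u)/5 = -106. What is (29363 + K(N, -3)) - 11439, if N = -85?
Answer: 17394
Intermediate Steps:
K(U, u) = -530 (K(U, u) = 5*(-106) = -530)
(29363 + K(N, -3)) - 11439 = (29363 - 530) - 11439 = 28833 - 11439 = 17394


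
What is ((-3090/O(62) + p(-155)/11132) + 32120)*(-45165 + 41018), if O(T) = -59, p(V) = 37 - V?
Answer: -1991543948134/14927 ≈ -1.3342e+8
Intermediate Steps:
((-3090/O(62) + p(-155)/11132) + 32120)*(-45165 + 41018) = ((-3090/(-59) + (37 - 1*(-155))/11132) + 32120)*(-45165 + 41018) = ((-3090*(-1/59) + (37 + 155)*(1/11132)) + 32120)*(-4147) = ((3090/59 + 192*(1/11132)) + 32120)*(-4147) = ((3090/59 + 48/2783) + 32120)*(-4147) = (8602302/164197 + 32120)*(-4147) = (5282609942/164197)*(-4147) = -1991543948134/14927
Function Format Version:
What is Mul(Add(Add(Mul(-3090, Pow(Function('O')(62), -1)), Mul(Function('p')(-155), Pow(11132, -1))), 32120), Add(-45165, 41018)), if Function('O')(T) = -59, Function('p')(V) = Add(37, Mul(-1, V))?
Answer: Rational(-1991543948134, 14927) ≈ -1.3342e+8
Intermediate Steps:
Mul(Add(Add(Mul(-3090, Pow(Function('O')(62), -1)), Mul(Function('p')(-155), Pow(11132, -1))), 32120), Add(-45165, 41018)) = Mul(Add(Add(Mul(-3090, Pow(-59, -1)), Mul(Add(37, Mul(-1, -155)), Pow(11132, -1))), 32120), Add(-45165, 41018)) = Mul(Add(Add(Mul(-3090, Rational(-1, 59)), Mul(Add(37, 155), Rational(1, 11132))), 32120), -4147) = Mul(Add(Add(Rational(3090, 59), Mul(192, Rational(1, 11132))), 32120), -4147) = Mul(Add(Add(Rational(3090, 59), Rational(48, 2783)), 32120), -4147) = Mul(Add(Rational(8602302, 164197), 32120), -4147) = Mul(Rational(5282609942, 164197), -4147) = Rational(-1991543948134, 14927)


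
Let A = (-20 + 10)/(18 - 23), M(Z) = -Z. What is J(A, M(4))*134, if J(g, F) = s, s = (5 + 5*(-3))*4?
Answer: -5360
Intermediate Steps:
s = -40 (s = (5 - 15)*4 = -10*4 = -40)
A = 2 (A = -10/(-5) = -10*(-⅕) = 2)
J(g, F) = -40
J(A, M(4))*134 = -40*134 = -5360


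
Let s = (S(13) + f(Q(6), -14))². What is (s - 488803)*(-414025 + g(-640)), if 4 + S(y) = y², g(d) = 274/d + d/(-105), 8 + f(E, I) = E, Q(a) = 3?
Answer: 429575993394717/2240 ≈ 1.9178e+11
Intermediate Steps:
f(E, I) = -8 + E
g(d) = 274/d - d/105 (g(d) = 274/d + d*(-1/105) = 274/d - d/105)
S(y) = -4 + y²
s = 25600 (s = ((-4 + 13²) + (-8 + 3))² = ((-4 + 169) - 5)² = (165 - 5)² = 160² = 25600)
(s - 488803)*(-414025 + g(-640)) = (25600 - 488803)*(-414025 + (274/(-640) - 1/105*(-640))) = -463203*(-414025 + (274*(-1/640) + 128/21)) = -463203*(-414025 + (-137/320 + 128/21)) = -463203*(-414025 + 38083/6720) = -463203*(-2782209917/6720) = 429575993394717/2240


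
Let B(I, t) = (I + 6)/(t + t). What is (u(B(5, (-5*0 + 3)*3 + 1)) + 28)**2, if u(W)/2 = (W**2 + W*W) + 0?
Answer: 8532241/10000 ≈ 853.22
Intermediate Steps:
B(I, t) = (6 + I)/(2*t) (B(I, t) = (6 + I)/((2*t)) = (6 + I)*(1/(2*t)) = (6 + I)/(2*t))
u(W) = 4*W**2 (u(W) = 2*((W**2 + W*W) + 0) = 2*((W**2 + W**2) + 0) = 2*(2*W**2 + 0) = 2*(2*W**2) = 4*W**2)
(u(B(5, (-5*0 + 3)*3 + 1)) + 28)**2 = (4*((6 + 5)/(2*((-5*0 + 3)*3 + 1)))**2 + 28)**2 = (4*((1/2)*11/((0 + 3)*3 + 1))**2 + 28)**2 = (4*((1/2)*11/(3*3 + 1))**2 + 28)**2 = (4*((1/2)*11/(9 + 1))**2 + 28)**2 = (4*((1/2)*11/10)**2 + 28)**2 = (4*((1/2)*(1/10)*11)**2 + 28)**2 = (4*(11/20)**2 + 28)**2 = (4*(121/400) + 28)**2 = (121/100 + 28)**2 = (2921/100)**2 = 8532241/10000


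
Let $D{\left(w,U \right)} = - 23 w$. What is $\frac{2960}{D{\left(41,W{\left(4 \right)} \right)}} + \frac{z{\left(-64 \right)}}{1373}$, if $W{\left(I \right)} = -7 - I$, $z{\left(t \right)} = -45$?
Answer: $- \frac{4106515}{1294739} \approx -3.1717$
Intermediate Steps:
$\frac{2960}{D{\left(41,W{\left(4 \right)} \right)}} + \frac{z{\left(-64 \right)}}{1373} = \frac{2960}{\left(-23\right) 41} - \frac{45}{1373} = \frac{2960}{-943} - \frac{45}{1373} = 2960 \left(- \frac{1}{943}\right) - \frac{45}{1373} = - \frac{2960}{943} - \frac{45}{1373} = - \frac{4106515}{1294739}$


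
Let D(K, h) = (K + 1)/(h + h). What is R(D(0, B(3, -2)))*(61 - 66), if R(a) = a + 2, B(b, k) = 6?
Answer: -125/12 ≈ -10.417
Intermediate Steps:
D(K, h) = (1 + K)/(2*h) (D(K, h) = (1 + K)/((2*h)) = (1 + K)*(1/(2*h)) = (1 + K)/(2*h))
R(a) = 2 + a
R(D(0, B(3, -2)))*(61 - 66) = (2 + (1/2)*(1 + 0)/6)*(61 - 66) = (2 + (1/2)*(1/6)*1)*(-5) = (2 + 1/12)*(-5) = (25/12)*(-5) = -125/12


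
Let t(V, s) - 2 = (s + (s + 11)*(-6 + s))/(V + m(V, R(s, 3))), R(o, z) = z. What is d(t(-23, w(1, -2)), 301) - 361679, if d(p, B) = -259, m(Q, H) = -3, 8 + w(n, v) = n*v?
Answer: -361938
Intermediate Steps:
w(n, v) = -8 + n*v
t(V, s) = 2 + (s + (-6 + s)*(11 + s))/(-3 + V) (t(V, s) = 2 + (s + (s + 11)*(-6 + s))/(V - 3) = 2 + (s + (11 + s)*(-6 + s))/(-3 + V) = 2 + (s + (-6 + s)*(11 + s))/(-3 + V))
d(t(-23, w(1, -2)), 301) - 361679 = -259 - 361679 = -361938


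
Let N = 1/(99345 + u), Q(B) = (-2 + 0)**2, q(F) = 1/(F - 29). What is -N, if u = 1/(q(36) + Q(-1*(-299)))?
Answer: -29/2881012 ≈ -1.0066e-5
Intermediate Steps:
q(F) = 1/(-29 + F)
Q(B) = 4 (Q(B) = (-2)**2 = 4)
u = 7/29 (u = 1/(1/(-29 + 36) + 4) = 1/(1/7 + 4) = 1/(29/7) = 7/29 ≈ 0.24138)
N = 29/2881012 (N = 1/(99345 + 7/29) = 1/(2881012/29) = 29/2881012 ≈ 1.0066e-5)
-N = -1*29/2881012 = -29/2881012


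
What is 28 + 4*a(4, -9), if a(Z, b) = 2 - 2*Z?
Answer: 4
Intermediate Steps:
28 + 4*a(4, -9) = 28 + 4*(2 - 2*4) = 28 + 4*(2 - 8) = 28 + 4*(-6) = 28 - 24 = 4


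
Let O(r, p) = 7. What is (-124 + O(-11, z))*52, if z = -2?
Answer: -6084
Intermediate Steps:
(-124 + O(-11, z))*52 = (-124 + 7)*52 = -117*52 = -6084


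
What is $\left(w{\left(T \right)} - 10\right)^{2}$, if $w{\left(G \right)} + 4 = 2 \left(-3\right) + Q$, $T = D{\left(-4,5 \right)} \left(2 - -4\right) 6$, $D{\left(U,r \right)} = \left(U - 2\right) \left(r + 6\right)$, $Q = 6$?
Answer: $196$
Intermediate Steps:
$D{\left(U,r \right)} = \left(-2 + U\right) \left(6 + r\right)$
$T = -2376$ ($T = \left(-12 - 10 + 6 \left(-4\right) - 20\right) \left(2 - -4\right) 6 = \left(-12 - 10 - 24 - 20\right) \left(2 + 4\right) 6 = \left(-66\right) 6 \cdot 6 = \left(-396\right) 6 = -2376$)
$w{\left(G \right)} = -4$ ($w{\left(G \right)} = -4 + \left(2 \left(-3\right) + 6\right) = -4 + \left(-6 + 6\right) = -4 + 0 = -4$)
$\left(w{\left(T \right)} - 10\right)^{2} = \left(-4 - 10\right)^{2} = \left(-14\right)^{2} = 196$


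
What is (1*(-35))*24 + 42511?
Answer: 41671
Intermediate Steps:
(1*(-35))*24 + 42511 = -35*24 + 42511 = -840 + 42511 = 41671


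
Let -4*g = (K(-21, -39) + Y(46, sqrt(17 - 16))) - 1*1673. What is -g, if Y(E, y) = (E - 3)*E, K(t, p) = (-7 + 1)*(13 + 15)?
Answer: 137/4 ≈ 34.250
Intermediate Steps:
K(t, p) = -168 (K(t, p) = -6*28 = -168)
Y(E, y) = E*(-3 + E) (Y(E, y) = (-3 + E)*E = E*(-3 + E))
g = -137/4 (g = -((-168 + 46*(-3 + 46)) - 1*1673)/4 = -((-168 + 46*43) - 1673)/4 = -((-168 + 1978) - 1673)/4 = -(1810 - 1673)/4 = -1/4*137 = -137/4 ≈ -34.250)
-g = -1*(-137/4) = 137/4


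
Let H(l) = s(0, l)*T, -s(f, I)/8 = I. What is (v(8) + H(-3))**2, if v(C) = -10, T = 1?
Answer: 196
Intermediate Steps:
s(f, I) = -8*I
H(l) = -8*l (H(l) = -8*l*1 = -8*l)
(v(8) + H(-3))**2 = (-10 - 8*(-3))**2 = (-10 + 24)**2 = 14**2 = 196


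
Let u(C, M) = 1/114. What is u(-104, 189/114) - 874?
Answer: -99635/114 ≈ -873.99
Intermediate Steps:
u(C, M) = 1/114
u(-104, 189/114) - 874 = 1/114 - 874 = -99635/114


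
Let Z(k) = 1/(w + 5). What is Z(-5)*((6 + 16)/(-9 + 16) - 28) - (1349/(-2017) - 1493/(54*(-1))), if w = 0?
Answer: -121800457/3812130 ≈ -31.951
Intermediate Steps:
Z(k) = ⅕ (Z(k) = 1/(0 + 5) = 1/5 = ⅕)
Z(-5)*((6 + 16)/(-9 + 16) - 28) - (1349/(-2017) - 1493/(54*(-1))) = ((6 + 16)/(-9 + 16) - 28)/5 - (1349/(-2017) - 1493/(54*(-1))) = (22/7 - 28)/5 - (1349*(-1/2017) - 1493/(-54)) = (22*(⅐) - 28)/5 - (-1349/2017 - 1493*(-1/54)) = (22/7 - 28)/5 - (-1349/2017 + 1493/54) = (⅕)*(-174/7) - 1*2938535/108918 = -174/35 - 2938535/108918 = -121800457/3812130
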